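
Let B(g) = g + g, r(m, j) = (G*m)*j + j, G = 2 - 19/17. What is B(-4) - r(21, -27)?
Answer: 8828/17 ≈ 519.29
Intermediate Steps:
G = 15/17 (G = 2 - 19*1/17 = 2 - 19/17 = 15/17 ≈ 0.88235)
r(m, j) = j + 15*j*m/17 (r(m, j) = (15*m/17)*j + j = 15*j*m/17 + j = j + 15*j*m/17)
B(g) = 2*g
B(-4) - r(21, -27) = 2*(-4) - (-27)*(17 + 15*21)/17 = -8 - (-27)*(17 + 315)/17 = -8 - (-27)*332/17 = -8 - 1*(-8964/17) = -8 + 8964/17 = 8828/17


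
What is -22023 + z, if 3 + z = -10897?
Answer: -32923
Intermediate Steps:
z = -10900 (z = -3 - 10897 = -10900)
-22023 + z = -22023 - 10900 = -32923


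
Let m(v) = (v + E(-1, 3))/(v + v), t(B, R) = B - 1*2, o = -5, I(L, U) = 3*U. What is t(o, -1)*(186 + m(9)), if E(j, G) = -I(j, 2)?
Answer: -7819/6 ≈ -1303.2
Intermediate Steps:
E(j, G) = -6 (E(j, G) = -3*2 = -1*6 = -6)
t(B, R) = -2 + B (t(B, R) = B - 2 = -2 + B)
m(v) = (-6 + v)/(2*v) (m(v) = (v - 6)/(v + v) = (-6 + v)/((2*v)) = (-6 + v)*(1/(2*v)) = (-6 + v)/(2*v))
t(o, -1)*(186 + m(9)) = (-2 - 5)*(186 + (1/2)*(-6 + 9)/9) = -7*(186 + (1/2)*(1/9)*3) = -7*(186 + 1/6) = -7*1117/6 = -7819/6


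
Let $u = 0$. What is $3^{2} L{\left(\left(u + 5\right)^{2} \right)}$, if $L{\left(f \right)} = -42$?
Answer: $-378$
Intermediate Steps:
$3^{2} L{\left(\left(u + 5\right)^{2} \right)} = 3^{2} \left(-42\right) = 9 \left(-42\right) = -378$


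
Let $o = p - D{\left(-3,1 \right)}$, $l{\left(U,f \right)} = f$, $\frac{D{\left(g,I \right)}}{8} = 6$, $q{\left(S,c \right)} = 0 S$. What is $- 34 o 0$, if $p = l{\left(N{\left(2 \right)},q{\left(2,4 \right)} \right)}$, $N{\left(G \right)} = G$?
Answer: $0$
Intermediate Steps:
$q{\left(S,c \right)} = 0$
$D{\left(g,I \right)} = 48$ ($D{\left(g,I \right)} = 8 \cdot 6 = 48$)
$p = 0$
$o = -48$ ($o = 0 - 48 = -48$)
$- 34 o 0 = \left(-34\right) \left(-48\right) 0 = 1632 \cdot 0 = 0$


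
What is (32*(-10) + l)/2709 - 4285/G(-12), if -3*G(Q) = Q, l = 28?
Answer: -11609233/10836 ≈ -1071.4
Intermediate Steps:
G(Q) = -Q/3
(32*(-10) + l)/2709 - 4285/G(-12) = (32*(-10) + 28)/2709 - 4285/((-⅓*(-12))) = (-320 + 28)*(1/2709) - 4285/4 = -292*1/2709 - 4285*¼ = -292/2709 - 4285/4 = -11609233/10836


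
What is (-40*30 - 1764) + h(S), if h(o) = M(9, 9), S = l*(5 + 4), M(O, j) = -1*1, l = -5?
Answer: -2965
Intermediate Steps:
M(O, j) = -1
S = -45 (S = -5*(5 + 4) = -5*9 = -45)
h(o) = -1
(-40*30 - 1764) + h(S) = (-40*30 - 1764) - 1 = (-1200 - 1764) - 1 = -2964 - 1 = -2965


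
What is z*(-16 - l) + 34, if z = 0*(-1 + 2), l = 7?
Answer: 34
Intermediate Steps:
z = 0 (z = 0*1 = 0)
z*(-16 - l) + 34 = 0*(-16 - 1*7) + 34 = 0*(-16 - 7) + 34 = 0*(-23) + 34 = 0 + 34 = 34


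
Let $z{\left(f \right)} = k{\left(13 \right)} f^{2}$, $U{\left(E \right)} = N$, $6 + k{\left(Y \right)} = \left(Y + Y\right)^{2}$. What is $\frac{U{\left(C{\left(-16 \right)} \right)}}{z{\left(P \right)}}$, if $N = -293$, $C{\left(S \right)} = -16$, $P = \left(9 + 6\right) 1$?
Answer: $- \frac{293}{150750} \approx -0.0019436$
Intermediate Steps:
$P = 15$ ($P = 15 \cdot 1 = 15$)
$k{\left(Y \right)} = -6 + 4 Y^{2}$ ($k{\left(Y \right)} = -6 + \left(Y + Y\right)^{2} = -6 + \left(2 Y\right)^{2} = -6 + 4 Y^{2}$)
$U{\left(E \right)} = -293$
$z{\left(f \right)} = 670 f^{2}$ ($z{\left(f \right)} = \left(-6 + 4 \cdot 13^{2}\right) f^{2} = \left(-6 + 4 \cdot 169\right) f^{2} = \left(-6 + 676\right) f^{2} = 670 f^{2}$)
$\frac{U{\left(C{\left(-16 \right)} \right)}}{z{\left(P \right)}} = - \frac{293}{670 \cdot 15^{2}} = - \frac{293}{670 \cdot 225} = - \frac{293}{150750}$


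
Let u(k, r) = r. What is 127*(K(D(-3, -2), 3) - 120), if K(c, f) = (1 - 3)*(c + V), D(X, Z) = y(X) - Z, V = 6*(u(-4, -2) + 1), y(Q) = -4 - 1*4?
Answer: -12192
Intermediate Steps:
y(Q) = -8 (y(Q) = -4 - 4 = -8)
V = -6 (V = 6*(-2 + 1) = 6*(-1) = -6)
D(X, Z) = -8 - Z
K(c, f) = 12 - 2*c (K(c, f) = (1 - 3)*(c - 6) = -2*(-6 + c) = 12 - 2*c)
127*(K(D(-3, -2), 3) - 120) = 127*((12 - 2*(-8 - 1*(-2))) - 120) = 127*((12 - 2*(-8 + 2)) - 120) = 127*((12 - 2*(-6)) - 120) = 127*((12 + 12) - 120) = 127*(24 - 120) = 127*(-96) = -12192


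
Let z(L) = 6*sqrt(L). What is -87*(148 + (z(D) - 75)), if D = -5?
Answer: -6351 - 522*I*sqrt(5) ≈ -6351.0 - 1167.2*I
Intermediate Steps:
-87*(148 + (z(D) - 75)) = -87*(148 + (6*sqrt(-5) - 75)) = -87*(148 + (6*(I*sqrt(5)) - 75)) = -87*(148 + (6*I*sqrt(5) - 75)) = -87*(148 + (-75 + 6*I*sqrt(5))) = -87*(73 + 6*I*sqrt(5)) = -6351 - 522*I*sqrt(5)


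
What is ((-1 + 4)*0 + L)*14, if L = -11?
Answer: -154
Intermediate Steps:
((-1 + 4)*0 + L)*14 = ((-1 + 4)*0 - 11)*14 = (3*0 - 11)*14 = (0 - 11)*14 = -11*14 = -154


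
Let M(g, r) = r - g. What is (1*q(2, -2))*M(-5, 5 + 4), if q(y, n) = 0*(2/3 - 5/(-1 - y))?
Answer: 0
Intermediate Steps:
q(y, n) = 0 (q(y, n) = 0*(2*(⅓) - 5/(-1 - y)) = 0*(⅔ - 5/(-1 - y)) = 0)
(1*q(2, -2))*M(-5, 5 + 4) = (1*0)*((5 + 4) - 1*(-5)) = 0*(9 + 5) = 0*14 = 0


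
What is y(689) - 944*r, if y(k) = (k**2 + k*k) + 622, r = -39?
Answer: 986880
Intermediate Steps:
y(k) = 622 + 2*k**2 (y(k) = (k**2 + k**2) + 622 = 2*k**2 + 622 = 622 + 2*k**2)
y(689) - 944*r = (622 + 2*689**2) - 944*(-39) = (622 + 2*474721) + 36816 = (622 + 949442) + 36816 = 950064 + 36816 = 986880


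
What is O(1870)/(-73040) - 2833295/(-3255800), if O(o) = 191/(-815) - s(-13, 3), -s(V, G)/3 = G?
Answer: 421589980017/484524900200 ≈ 0.87011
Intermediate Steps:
s(V, G) = -3*G
O(o) = 7144/815 (O(o) = 191/(-815) - (-3)*3 = 191*(-1/815) - 1*(-9) = -191/815 + 9 = 7144/815)
O(1870)/(-73040) - 2833295/(-3255800) = (7144/815)/(-73040) - 2833295/(-3255800) = (7144/815)*(-1/73040) - 2833295*(-1/3255800) = -893/7440950 + 566659/651160 = 421589980017/484524900200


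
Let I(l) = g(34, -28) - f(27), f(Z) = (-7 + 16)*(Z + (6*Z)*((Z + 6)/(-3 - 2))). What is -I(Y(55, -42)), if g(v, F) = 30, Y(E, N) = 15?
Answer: -47049/5 ≈ -9409.8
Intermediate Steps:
f(Z) = 9*Z + 54*Z*(-6/5 - Z/5) (f(Z) = 9*(Z + (6*Z)*((6 + Z)/(-5))) = 9*(Z + (6*Z)*((6 + Z)*(-⅕))) = 9*(Z + (6*Z)*(-6/5 - Z/5)) = 9*(Z + 6*Z*(-6/5 - Z/5)) = 9*Z + 54*Z*(-6/5 - Z/5))
I(l) = 47049/5 (I(l) = 30 - (-9)*27*(31 + 6*27)/5 = 30 - (-9)*27*(31 + 162)/5 = 30 - (-9)*27*193/5 = 30 - 1*(-46899/5) = 30 + 46899/5 = 47049/5)
-I(Y(55, -42)) = -1*47049/5 = -47049/5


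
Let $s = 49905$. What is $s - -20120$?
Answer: $70025$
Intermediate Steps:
$s - -20120 = 49905 - -20120 = 49905 + 20120 = 70025$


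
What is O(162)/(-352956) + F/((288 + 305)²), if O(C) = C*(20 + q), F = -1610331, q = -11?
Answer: -94814782113/20686104074 ≈ -4.5835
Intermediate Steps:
O(C) = 9*C (O(C) = C*(20 - 11) = C*9 = 9*C)
O(162)/(-352956) + F/((288 + 305)²) = (9*162)/(-352956) - 1610331/(288 + 305)² = 1458*(-1/352956) - 1610331/(593²) = -243/58826 - 1610331/351649 = -94814782113/20686104074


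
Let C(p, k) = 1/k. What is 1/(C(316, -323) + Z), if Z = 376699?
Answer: 323/121673776 ≈ 2.6546e-6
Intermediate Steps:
1/(C(316, -323) + Z) = 1/(1/(-323) + 376699) = 1/(-1/323 + 376699) = 1/(121673776/323) = 323/121673776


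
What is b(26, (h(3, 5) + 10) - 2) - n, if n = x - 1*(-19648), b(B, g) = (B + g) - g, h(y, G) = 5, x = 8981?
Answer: -28603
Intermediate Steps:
b(B, g) = B
n = 28629 (n = 8981 - 1*(-19648) = 8981 + 19648 = 28629)
b(26, (h(3, 5) + 10) - 2) - n = 26 - 1*28629 = 26 - 28629 = -28603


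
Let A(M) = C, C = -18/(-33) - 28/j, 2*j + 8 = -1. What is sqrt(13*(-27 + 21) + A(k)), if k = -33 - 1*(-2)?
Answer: 2*I*sqrt(19393)/33 ≈ 8.4399*I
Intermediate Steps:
j = -9/2 (j = -4 + (1/2)*(-1) = -4 - 1/2 = -9/2 ≈ -4.5000)
k = -31 (k = -33 + 2 = -31)
C = 670/99 (C = -18/(-33) - 28/(-9/2) = -18*(-1/33) - 28*(-2/9) = 6/11 + 56/9 = 670/99 ≈ 6.7677)
A(M) = 670/99
sqrt(13*(-27 + 21) + A(k)) = sqrt(13*(-27 + 21) + 670/99) = sqrt(13*(-6) + 670/99) = sqrt(-78 + 670/99) = sqrt(-7052/99) = 2*I*sqrt(19393)/33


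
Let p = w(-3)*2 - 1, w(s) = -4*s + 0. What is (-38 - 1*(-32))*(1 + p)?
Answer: -144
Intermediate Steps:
w(s) = -4*s
p = 23 (p = -4*(-3)*2 - 1 = 12*2 - 1 = 24 - 1 = 23)
(-38 - 1*(-32))*(1 + p) = (-38 - 1*(-32))*(1 + 23) = (-38 + 32)*24 = -6*24 = -144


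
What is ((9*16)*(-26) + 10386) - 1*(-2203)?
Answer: 8845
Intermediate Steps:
((9*16)*(-26) + 10386) - 1*(-2203) = (144*(-26) + 10386) + 2203 = (-3744 + 10386) + 2203 = 6642 + 2203 = 8845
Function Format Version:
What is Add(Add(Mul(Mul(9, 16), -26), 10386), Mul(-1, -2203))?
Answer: 8845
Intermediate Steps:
Add(Add(Mul(Mul(9, 16), -26), 10386), Mul(-1, -2203)) = Add(Add(Mul(144, -26), 10386), 2203) = Add(Add(-3744, 10386), 2203) = Add(6642, 2203) = 8845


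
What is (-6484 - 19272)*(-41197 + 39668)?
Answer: 39380924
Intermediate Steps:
(-6484 - 19272)*(-41197 + 39668) = -25756*(-1529) = 39380924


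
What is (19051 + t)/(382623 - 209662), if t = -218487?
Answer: -199436/172961 ≈ -1.1531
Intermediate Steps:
(19051 + t)/(382623 - 209662) = (19051 - 218487)/(382623 - 209662) = -199436/172961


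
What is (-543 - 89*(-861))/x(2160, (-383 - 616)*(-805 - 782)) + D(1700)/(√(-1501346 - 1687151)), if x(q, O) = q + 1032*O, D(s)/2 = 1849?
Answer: 1409/30299044 - 3698*I*√3188497/3188497 ≈ 4.6503e-5 - 2.071*I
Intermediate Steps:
D(s) = 3698 (D(s) = 2*1849 = 3698)
(-543 - 89*(-861))/x(2160, (-383 - 616)*(-805 - 782)) + D(1700)/(√(-1501346 - 1687151)) = (-543 - 89*(-861))/(2160 + 1032*((-383 - 616)*(-805 - 782))) + 3698/(√(-1501346 - 1687151)) = (-543 + 76629)/(2160 + 1032*(-999*(-1587))) + 3698/(√(-3188497)) = 76086/(2160 + 1032*1585413) + 3698/((I*√3188497)) = 76086/(2160 + 1636146216) + 3698*(-I*√3188497/3188497) = 76086/1636148376 - 3698*I*√3188497/3188497 = 76086*(1/1636148376) - 3698*I*√3188497/3188497 = 1409/30299044 - 3698*I*√3188497/3188497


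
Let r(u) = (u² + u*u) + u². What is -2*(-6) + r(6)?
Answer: 120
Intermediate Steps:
r(u) = 3*u² (r(u) = (u² + u²) + u² = 2*u² + u² = 3*u²)
-2*(-6) + r(6) = -2*(-6) + 3*6² = 12 + 3*36 = 12 + 108 = 120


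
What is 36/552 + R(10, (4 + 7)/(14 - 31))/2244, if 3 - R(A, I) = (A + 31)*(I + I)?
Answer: 79141/877404 ≈ 0.090199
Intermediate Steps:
R(A, I) = 3 - 2*I*(31 + A) (R(A, I) = 3 - (A + 31)*(I + I) = 3 - (31 + A)*2*I = 3 - 2*I*(31 + A))
36/552 + R(10, (4 + 7)/(14 - 31))/2244 = 36/552 + (3 - 62*(4 + 7)/(14 - 31) - 2*10*(4 + 7)/(14 - 31))/2244 = 36*(1/552) + (3 - 682/(-17) - 2*10*11/(-17))*(1/2244) = 3/46 + (3 - 682*(-1)/17 - 2*10*11*(-1/17))*(1/2244) = 3/46 + (3 - 62*(-11/17) - 2*10*(-11/17))*(1/2244) = 3/46 + (3 + 682/17 + 220/17)*(1/2244) = 3/46 + (953/17)*(1/2244) = 3/46 + 953/38148 = 79141/877404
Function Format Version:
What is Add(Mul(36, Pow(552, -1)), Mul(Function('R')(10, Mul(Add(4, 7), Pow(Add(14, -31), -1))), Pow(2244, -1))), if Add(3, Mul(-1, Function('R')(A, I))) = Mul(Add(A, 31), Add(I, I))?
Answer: Rational(79141, 877404) ≈ 0.090199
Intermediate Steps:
Function('R')(A, I) = Add(3, Mul(-2, I, Add(31, A))) (Function('R')(A, I) = Add(3, Mul(-1, Mul(Add(A, 31), Add(I, I)))) = Add(3, Mul(-1, Mul(Add(31, A), Mul(2, I)))) = Add(3, Mul(-1, Mul(2, I, Add(31, A)))) = Add(3, Mul(-2, I, Add(31, A))))
Add(Mul(36, Pow(552, -1)), Mul(Function('R')(10, Mul(Add(4, 7), Pow(Add(14, -31), -1))), Pow(2244, -1))) = Add(Mul(36, Pow(552, -1)), Mul(Add(3, Mul(-62, Mul(Add(4, 7), Pow(Add(14, -31), -1))), Mul(-2, 10, Mul(Add(4, 7), Pow(Add(14, -31), -1)))), Pow(2244, -1))) = Add(Mul(36, Rational(1, 552)), Mul(Add(3, Mul(-62, Mul(11, Pow(-17, -1))), Mul(-2, 10, Mul(11, Pow(-17, -1)))), Rational(1, 2244))) = Add(Rational(3, 46), Mul(Add(3, Mul(-62, Mul(11, Rational(-1, 17))), Mul(-2, 10, Mul(11, Rational(-1, 17)))), Rational(1, 2244))) = Add(Rational(3, 46), Mul(Add(3, Mul(-62, Rational(-11, 17)), Mul(-2, 10, Rational(-11, 17))), Rational(1, 2244))) = Add(Rational(3, 46), Mul(Add(3, Rational(682, 17), Rational(220, 17)), Rational(1, 2244))) = Add(Rational(3, 46), Mul(Rational(953, 17), Rational(1, 2244))) = Add(Rational(3, 46), Rational(953, 38148)) = Rational(79141, 877404)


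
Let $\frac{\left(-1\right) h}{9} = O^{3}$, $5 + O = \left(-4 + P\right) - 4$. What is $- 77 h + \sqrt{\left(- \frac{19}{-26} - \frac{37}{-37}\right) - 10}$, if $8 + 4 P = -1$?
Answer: $- \frac{157297833}{64} + \frac{i \sqrt{5590}}{26} \approx -2.4578 \cdot 10^{6} + 2.8756 i$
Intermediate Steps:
$P = - \frac{9}{4}$ ($P = -2 + \frac{1}{4} \left(-1\right) = -2 - \frac{1}{4} = - \frac{9}{4} \approx -2.25$)
$O = - \frac{61}{4}$ ($O = -5 - \frac{41}{4} = - \frac{61}{4} \approx -15.25$)
$h = \frac{2042829}{64}$ ($h = - 9 \left(- \frac{61}{4}\right)^{3} = \left(-9\right) \left(- \frac{226981}{64}\right) = \frac{2042829}{64} \approx 31919.0$)
$- 77 h + \sqrt{\left(- \frac{19}{-26} - \frac{37}{-37}\right) - 10} = \left(-77\right) \frac{2042829}{64} + \sqrt{\left(- \frac{19}{-26} - \frac{37}{-37}\right) - 10} = - \frac{157297833}{64} + \sqrt{\left(\left(-19\right) \left(- \frac{1}{26}\right) - -1\right) - 10} = - \frac{157297833}{64} + \sqrt{\left(\frac{19}{26} + 1\right) - 10} = - \frac{157297833}{64} + \sqrt{\frac{45}{26} - 10} = - \frac{157297833}{64} + \sqrt{- \frac{215}{26}} = - \frac{157297833}{64} + \frac{i \sqrt{5590}}{26}$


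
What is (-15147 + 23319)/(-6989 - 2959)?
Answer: -681/829 ≈ -0.82147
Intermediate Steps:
(-15147 + 23319)/(-6989 - 2959) = 8172/(-9948) = 8172*(-1/9948) = -681/829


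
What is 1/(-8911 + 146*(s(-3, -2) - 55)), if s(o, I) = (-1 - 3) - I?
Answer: -1/17233 ≈ -5.8028e-5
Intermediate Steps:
s(o, I) = -4 - I
1/(-8911 + 146*(s(-3, -2) - 55)) = 1/(-8911 + 146*((-4 - 1*(-2)) - 55)) = 1/(-8911 + 146*((-4 + 2) - 55)) = 1/(-8911 + 146*(-2 - 55)) = 1/(-8911 + 146*(-57)) = 1/(-8911 - 8322) = 1/(-17233) = -1/17233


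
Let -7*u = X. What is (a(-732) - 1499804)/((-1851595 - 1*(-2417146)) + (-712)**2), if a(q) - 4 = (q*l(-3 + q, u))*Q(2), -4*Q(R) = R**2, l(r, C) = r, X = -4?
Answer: -407564/214499 ≈ -1.9001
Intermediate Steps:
u = 4/7 (u = -1/7*(-4) = 4/7 ≈ 0.57143)
Q(R) = -R**2/4
a(q) = 4 - q*(-3 + q) (a(q) = 4 + (q*(-3 + q))*(-1/4*2**2) = 4 + (q*(-3 + q))*(-1/4*4) = 4 + (q*(-3 + q))*(-1) = 4 - q*(-3 + q))
(a(-732) - 1499804)/((-1851595 - 1*(-2417146)) + (-712)**2) = ((4 - 1*(-732)*(-3 - 732)) - 1499804)/((-1851595 - 1*(-2417146)) + (-712)**2) = ((4 - 1*(-732)*(-735)) - 1499804)/((-1851595 + 2417146) + 506944) = ((4 - 538020) - 1499804)/(565551 + 506944) = (-538016 - 1499804)/1072495 = -2037820*1/1072495 = -407564/214499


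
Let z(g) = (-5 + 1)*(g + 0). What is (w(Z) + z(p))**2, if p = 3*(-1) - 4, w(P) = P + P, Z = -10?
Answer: 64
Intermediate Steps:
w(P) = 2*P
p = -7 (p = -3 - 4 = -7)
z(g) = -4*g
(w(Z) + z(p))**2 = (2*(-10) - 4*(-7))**2 = (-20 + 28)**2 = 8**2 = 64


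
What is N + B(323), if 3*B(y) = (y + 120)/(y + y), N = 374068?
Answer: 724944227/1938 ≈ 3.7407e+5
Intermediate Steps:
B(y) = (120 + y)/(6*y) (B(y) = ((y + 120)/(y + y))/3 = ((120 + y)/((2*y)))/3 = ((120 + y)*(1/(2*y)))/3 = ((120 + y)/(2*y))/3 = (120 + y)/(6*y))
N + B(323) = 374068 + (⅙)*(120 + 323)/323 = 374068 + (⅙)*(1/323)*443 = 374068 + 443/1938 = 724944227/1938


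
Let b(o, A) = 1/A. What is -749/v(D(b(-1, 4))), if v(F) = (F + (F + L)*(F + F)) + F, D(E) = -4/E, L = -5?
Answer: -749/640 ≈ -1.1703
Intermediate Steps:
v(F) = 2*F + 2*F*(-5 + F) (v(F) = (F + (F - 5)*(F + F)) + F = (F + (-5 + F)*(2*F)) + F = (F + 2*F*(-5 + F)) + F = 2*F + 2*F*(-5 + F))
-749/v(D(b(-1, 4))) = -749*(-1/(32*(-4 - 4/(1/4)))) = -749*(-1/(32*(-4 - 4/1/4))) = -749*(-1/(32*(-4 - 4*4))) = -749*(-1/(32*(-4 - 16))) = -749/(2*(-16)*(-20)) = -749/640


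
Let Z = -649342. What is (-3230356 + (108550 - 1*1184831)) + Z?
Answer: -4955979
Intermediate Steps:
(-3230356 + (108550 - 1*1184831)) + Z = (-3230356 + (108550 - 1*1184831)) - 649342 = (-3230356 + (108550 - 1184831)) - 649342 = (-3230356 - 1076281) - 649342 = -4306637 - 649342 = -4955979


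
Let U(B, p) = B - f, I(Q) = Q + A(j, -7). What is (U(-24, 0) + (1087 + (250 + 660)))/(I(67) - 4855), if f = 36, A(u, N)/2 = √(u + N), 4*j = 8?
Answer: -2318589/5731241 - 1937*I*√5/11462482 ≈ -0.40455 - 0.00037786*I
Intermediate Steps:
j = 2 (j = (¼)*8 = 2)
A(u, N) = 2*√(N + u) (A(u, N) = 2*√(u + N) = 2*√(N + u))
I(Q) = Q + 2*I*√5 (I(Q) = Q + 2*√(-7 + 2) = Q + 2*√(-5) = Q + 2*(I*√5) = Q + 2*I*√5)
U(B, p) = -36 + B (U(B, p) = B - 1*36 = B - 36 = -36 + B)
(U(-24, 0) + (1087 + (250 + 660)))/(I(67) - 4855) = ((-36 - 24) + (1087 + (250 + 660)))/((67 + 2*I*√5) - 4855) = (-60 + (1087 + 910))/(-4788 + 2*I*√5) = (-60 + 1997)/(-4788 + 2*I*√5) = 1937/(-4788 + 2*I*√5)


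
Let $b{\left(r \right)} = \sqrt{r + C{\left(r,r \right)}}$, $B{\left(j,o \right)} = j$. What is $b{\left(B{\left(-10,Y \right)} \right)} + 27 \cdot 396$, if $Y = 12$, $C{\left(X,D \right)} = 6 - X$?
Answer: $10692 + \sqrt{6} \approx 10694.0$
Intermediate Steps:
$b{\left(r \right)} = \sqrt{6}$ ($b{\left(r \right)} = \sqrt{r - \left(-6 + r\right)} = \sqrt{6}$)
$b{\left(B{\left(-10,Y \right)} \right)} + 27 \cdot 396 = \sqrt{6} + 27 \cdot 396 = \sqrt{6} + 10692 = 10692 + \sqrt{6}$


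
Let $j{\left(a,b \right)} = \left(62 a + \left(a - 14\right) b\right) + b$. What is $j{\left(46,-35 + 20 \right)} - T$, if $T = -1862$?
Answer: $4219$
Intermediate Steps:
$j{\left(a,b \right)} = b + 62 a + b \left(-14 + a\right)$ ($j{\left(a,b \right)} = \left(62 a + \left(-14 + a\right) b\right) + b = \left(62 a + b \left(-14 + a\right)\right) + b = b + 62 a + b \left(-14 + a\right)$)
$j{\left(46,-35 + 20 \right)} - T = \left(- 13 \left(-35 + 20\right) + 62 \cdot 46 + 46 \left(-35 + 20\right)\right) - -1862 = \left(\left(-13\right) \left(-15\right) + 2852 + 46 \left(-15\right)\right) + 1862 = \left(195 + 2852 - 690\right) + 1862 = 2357 + 1862 = 4219$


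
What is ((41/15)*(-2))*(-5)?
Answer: 82/3 ≈ 27.333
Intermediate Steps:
((41/15)*(-2))*(-5) = -82/15*(-5) = 82/3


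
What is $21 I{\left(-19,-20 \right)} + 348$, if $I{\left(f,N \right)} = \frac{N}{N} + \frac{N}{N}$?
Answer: $390$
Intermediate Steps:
$I{\left(f,N \right)} = 2$ ($I{\left(f,N \right)} = 1 + 1 = 2$)
$21 I{\left(-19,-20 \right)} + 348 = 21 \cdot 2 + 348 = 42 + 348 = 390$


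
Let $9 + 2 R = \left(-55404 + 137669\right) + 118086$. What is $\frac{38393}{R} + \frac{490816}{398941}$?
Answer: $\frac{64482071349}{39962318911} \approx 1.6136$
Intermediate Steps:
$R = 100171$ ($R = - \frac{9}{2} + \frac{\left(-55404 + 137669\right) + 118086}{2} = - \frac{9}{2} + \frac{82265 + 118086}{2} = - \frac{9}{2} + \frac{1}{2} \cdot 200351 = - \frac{9}{2} + \frac{200351}{2} = 100171$)
$\frac{38393}{R} + \frac{490816}{398941} = \frac{38393}{100171} + \frac{490816}{398941} = \frac{64482071349}{39962318911}$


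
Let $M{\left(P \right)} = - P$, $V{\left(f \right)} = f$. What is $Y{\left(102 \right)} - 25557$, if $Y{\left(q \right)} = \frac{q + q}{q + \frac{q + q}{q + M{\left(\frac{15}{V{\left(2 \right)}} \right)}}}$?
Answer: $- \frac{4932123}{193} \approx -25555.0$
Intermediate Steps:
$Y{\left(q \right)} = \frac{2 q}{q + \frac{2 q}{- \frac{15}{2} + q}}$ ($Y{\left(q \right)} = \frac{q + q}{q + \frac{q + q}{q - \frac{15}{2}}} = \frac{2 q}{q + \frac{2 q}{q - 15 \cdot \frac{1}{2}}} = \frac{2 q}{q + \frac{2 q}{q - \frac{15}{2}}} = \frac{2 q}{q + \frac{2 q}{- \frac{15}{2} + q}}$)
$Y{\left(102 \right)} - 25557 = \frac{2 \left(-15 + 2 \cdot 102\right)}{-11 + 2 \cdot 102} - 25557 = \frac{2 \left(-15 + 204\right)}{-11 + 204} - 25557 = 2 \cdot \frac{1}{193} \cdot 189 - 25557 = \frac{378}{193} - 25557 = - \frac{4932123}{193}$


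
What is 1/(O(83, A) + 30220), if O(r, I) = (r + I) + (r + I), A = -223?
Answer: 1/29940 ≈ 3.3400e-5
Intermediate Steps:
O(r, I) = 2*I + 2*r (O(r, I) = (I + r) + (I + r) = 2*I + 2*r)
1/(O(83, A) + 30220) = 1/((2*(-223) + 2*83) + 30220) = 1/((-446 + 166) + 30220) = 1/(-280 + 30220) = 1/29940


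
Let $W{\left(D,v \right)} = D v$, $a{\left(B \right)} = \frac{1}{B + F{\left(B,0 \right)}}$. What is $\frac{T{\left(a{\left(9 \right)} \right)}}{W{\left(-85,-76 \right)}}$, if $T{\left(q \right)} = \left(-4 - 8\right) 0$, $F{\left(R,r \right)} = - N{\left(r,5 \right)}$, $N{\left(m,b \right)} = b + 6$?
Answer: $0$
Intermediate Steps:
$N{\left(m,b \right)} = 6 + b$
$F{\left(R,r \right)} = -11$ ($F{\left(R,r \right)} = - (6 + 5) = \left(-1\right) 11 = -11$)
$a{\left(B \right)} = \frac{1}{-11 + B}$ ($a{\left(B \right)} = \frac{1}{B - 11} = \frac{1}{-11 + B}$)
$T{\left(q \right)} = 0$ ($T{\left(q \right)} = \left(-12\right) 0 = 0$)
$\frac{T{\left(a{\left(9 \right)} \right)}}{W{\left(-85,-76 \right)}} = \frac{0}{\left(-85\right) \left(-76\right)} = \frac{0}{6460} = 0 \cdot \frac{1}{6460} = 0$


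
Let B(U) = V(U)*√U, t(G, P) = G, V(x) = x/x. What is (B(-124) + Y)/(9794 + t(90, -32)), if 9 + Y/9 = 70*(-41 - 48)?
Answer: -56151/9884 + I*√31/4942 ≈ -5.681 + 0.0011266*I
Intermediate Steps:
V(x) = 1
Y = -56151 (Y = -81 + 9*(70*(-41 - 48)) = -81 + 9*(70*(-89)) = -81 + 9*(-6230) = -81 - 56070 = -56151)
B(U) = √U (B(U) = 1*√U = √U)
(B(-124) + Y)/(9794 + t(90, -32)) = (√(-124) - 56151)/(9794 + 90) = (2*I*√31 - 56151)/9884 = (-56151 + 2*I*√31)*(1/9884) = -56151/9884 + I*√31/4942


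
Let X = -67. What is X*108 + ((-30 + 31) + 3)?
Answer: -7232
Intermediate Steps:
X*108 + ((-30 + 31) + 3) = -67*108 + ((-30 + 31) + 3) = -7236 + (1 + 3) = -7236 + 4 = -7232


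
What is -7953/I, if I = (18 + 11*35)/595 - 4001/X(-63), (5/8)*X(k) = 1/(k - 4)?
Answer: -12618760/265834183 ≈ -0.047469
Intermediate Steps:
X(k) = 8/(5*(-4 + k)) (X(k) = 8/(5*(k - 4)) = 8/(5*(-4 + k)))
I = 797502549/4760 (I = (18 + 11*35)/595 - 4001/(8/(5*(-4 - 63))) = (18 + 385)*(1/595) - 4001/((8/5)/(-67)) = 403*(1/595) - 4001/((8/5)*(-1/67)) = 403/595 - 4001/(-8/335) = 403/595 - 4001*(-335/8) = 403/595 + 1340335/8 = 797502549/4760 ≈ 1.6754e+5)
-7953/I = -7953/797502549/4760 = -7953*4760/797502549 = -12618760/265834183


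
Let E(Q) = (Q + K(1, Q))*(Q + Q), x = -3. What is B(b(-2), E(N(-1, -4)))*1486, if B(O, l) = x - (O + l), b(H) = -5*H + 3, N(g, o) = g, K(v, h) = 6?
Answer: -8916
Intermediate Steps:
E(Q) = 2*Q*(6 + Q) (E(Q) = (Q + 6)*(Q + Q) = (6 + Q)*(2*Q) = 2*Q*(6 + Q))
b(H) = 3 - 5*H
B(O, l) = -3 - O - l (B(O, l) = -3 - (O + l) = -3 + (-O - l) = -3 - O - l)
B(b(-2), E(N(-1, -4)))*1486 = (-3 - (3 - 5*(-2)) - 2*(-1)*(6 - 1))*1486 = (-3 - (3 + 10) - 2*(-1)*5)*1486 = (-3 - 1*13 - 1*(-10))*1486 = (-3 - 13 + 10)*1486 = -6*1486 = -8916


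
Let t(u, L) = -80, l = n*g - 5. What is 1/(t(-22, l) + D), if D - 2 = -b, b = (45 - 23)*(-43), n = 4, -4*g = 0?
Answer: 1/868 ≈ 0.0011521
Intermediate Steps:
g = 0 (g = -1/4*0 = 0)
l = -5 (l = 4*0 - 5 = 0 - 5 = -5)
b = -946 (b = 22*(-43) = -946)
D = 948 (D = 2 - 1*(-946) = 2 + 946 = 948)
1/(t(-22, l) + D) = 1/(-80 + 948) = 1/868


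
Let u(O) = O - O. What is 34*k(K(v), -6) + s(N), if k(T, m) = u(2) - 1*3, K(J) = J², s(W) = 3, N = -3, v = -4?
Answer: -99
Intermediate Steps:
u(O) = 0
k(T, m) = -3 (k(T, m) = 0 - 1*3 = 0 - 3 = -3)
34*k(K(v), -6) + s(N) = 34*(-3) + 3 = -102 + 3 = -99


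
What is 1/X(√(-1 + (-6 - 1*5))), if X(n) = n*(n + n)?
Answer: -1/24 ≈ -0.041667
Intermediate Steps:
X(n) = 2*n² (X(n) = n*(2*n) = 2*n²)
1/X(√(-1 + (-6 - 1*5))) = 1/(2*(√(-1 + (-6 - 1*5)))²) = 1/(2*(√(-1 + (-6 - 5)))²) = 1/(2*(√(-1 - 11))²) = 1/(2*(√(-12))²) = 1/(2*(2*I*√3)²) = 1/(2*(-12)) = 1/(-24) = -1/24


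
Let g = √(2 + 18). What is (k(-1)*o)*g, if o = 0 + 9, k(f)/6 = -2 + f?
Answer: -324*√5 ≈ -724.49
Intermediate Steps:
k(f) = -12 + 6*f (k(f) = 6*(-2 + f) = -12 + 6*f)
g = 2*√5 (g = √20 = 2*√5 ≈ 4.4721)
o = 9
(k(-1)*o)*g = ((-12 + 6*(-1))*9)*(2*√5) = ((-12 - 6)*9)*(2*√5) = (-18*9)*(2*√5) = -324*√5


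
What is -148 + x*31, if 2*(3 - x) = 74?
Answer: -1202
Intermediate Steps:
x = -34 (x = 3 - 1/2*74 = 3 - 37 = -34)
-148 + x*31 = -148 - 34*31 = -148 - 1054 = -1202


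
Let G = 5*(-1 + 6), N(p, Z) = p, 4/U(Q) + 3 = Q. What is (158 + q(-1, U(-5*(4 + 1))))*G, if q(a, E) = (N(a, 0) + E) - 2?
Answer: 27100/7 ≈ 3871.4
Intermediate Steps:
U(Q) = 4/(-3 + Q)
q(a, E) = -2 + E + a (q(a, E) = (a + E) - 2 = (E + a) - 2 = -2 + E + a)
G = 25 (G = 5*5 = 25)
(158 + q(-1, U(-5*(4 + 1))))*G = (158 + (-2 + 4/(-3 - 5*(4 + 1)) - 1))*25 = (158 + (-2 + 4/(-3 - 5*5) - 1))*25 = (158 + (-2 + 4/(-3 - 25) - 1))*25 = (158 + (-2 + 4/(-28) - 1))*25 = (158 + (-2 + 4*(-1/28) - 1))*25 = (158 + (-2 - ⅐ - 1))*25 = (158 - 22/7)*25 = (1084/7)*25 = 27100/7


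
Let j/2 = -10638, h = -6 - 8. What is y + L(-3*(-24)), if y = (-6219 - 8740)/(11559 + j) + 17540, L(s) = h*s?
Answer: 160656403/9717 ≈ 16534.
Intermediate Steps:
h = -14
j = -21276 (j = 2*(-10638) = -21276)
L(s) = -14*s
y = 170451139/9717 (y = (-6219 - 8740)/(11559 - 21276) + 17540 = -14959/(-9717) + 17540 = -14959*(-1/9717) + 17540 = 14959/9717 + 17540 = 170451139/9717 ≈ 17542.)
y + L(-3*(-24)) = 170451139/9717 - (-42)*(-24) = 170451139/9717 - 14*72 = 170451139/9717 - 1008 = 160656403/9717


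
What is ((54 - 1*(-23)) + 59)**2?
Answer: 18496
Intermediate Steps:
((54 - 1*(-23)) + 59)**2 = ((54 + 23) + 59)**2 = (77 + 59)**2 = 136**2 = 18496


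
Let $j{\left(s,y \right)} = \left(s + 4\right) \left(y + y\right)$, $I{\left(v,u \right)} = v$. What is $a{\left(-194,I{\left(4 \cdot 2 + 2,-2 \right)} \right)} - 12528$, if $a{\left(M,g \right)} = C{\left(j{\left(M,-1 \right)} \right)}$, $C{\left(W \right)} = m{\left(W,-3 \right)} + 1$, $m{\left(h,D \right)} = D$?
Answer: $-12530$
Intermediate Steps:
$j{\left(s,y \right)} = 2 y \left(4 + s\right)$ ($j{\left(s,y \right)} = \left(4 + s\right) 2 y = 2 y \left(4 + s\right)$)
$C{\left(W \right)} = -2$ ($C{\left(W \right)} = -3 + 1 = -2$)
$a{\left(M,g \right)} = -2$
$a{\left(-194,I{\left(4 \cdot 2 + 2,-2 \right)} \right)} - 12528 = -2 - 12528 = -12530$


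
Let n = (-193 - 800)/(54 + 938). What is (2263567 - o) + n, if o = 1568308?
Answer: 689695935/992 ≈ 6.9526e+5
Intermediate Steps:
n = -993/992 ≈ -1.0010
(2263567 - o) + n = (2263567 - 1*1568308) - 993/992 = (2263567 - 1568308) - 993/992 = 695259 - 993/992 = 689695935/992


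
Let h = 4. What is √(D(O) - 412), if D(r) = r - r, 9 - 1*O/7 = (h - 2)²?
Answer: 2*I*√103 ≈ 20.298*I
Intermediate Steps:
O = 35 (O = 63 - 7*(4 - 2)² = 63 - 7*2² = 63 - 7*4 = 63 - 28 = 35)
D(r) = 0
√(D(O) - 412) = √(0 - 412) = √(-412) = 2*I*√103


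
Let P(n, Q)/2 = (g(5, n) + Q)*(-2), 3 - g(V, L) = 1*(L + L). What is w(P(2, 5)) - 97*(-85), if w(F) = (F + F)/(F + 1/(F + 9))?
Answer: 931909/113 ≈ 8247.0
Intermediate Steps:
g(V, L) = 3 - 2*L (g(V, L) = 3 - (L + L) = 3 - 2*L)
P(n, Q) = -12 - 4*Q + 8*n (P(n, Q) = 2*(((3 - 2*n) + Q)*(-2)) = 2*((3 + Q - 2*n)*(-2)) = 2*(-6 - 2*Q + 4*n) = -12 - 4*Q + 8*n)
w(F) = 2*F/(F + 1/(9 + F)) (w(F) = (2*F)/(F + 1/(9 + F)) = 2*F/(F + 1/(9 + F)))
w(P(2, 5)) - 97*(-85) = 2*(-12 - 4*5 + 8*2)*(9 + (-12 - 4*5 + 8*2))/(1 + (-12 - 4*5 + 8*2)² + 9*(-12 - 4*5 + 8*2)) - 97*(-85) = 2*(-12 - 20 + 16)*(9 + (-12 - 20 + 16))/(1 + (-12 - 20 + 16)² + 9*(-12 - 20 + 16)) + 8245 = 2*(-16)*(9 - 16)/(1 + (-16)² + 9*(-16)) + 8245 = 2*(-16)*(-7)/(1 + 256 - 144) + 8245 = 2*(-16)*(-7)/113 + 8245 = 2*(-16)*(1/113)*(-7) + 8245 = 224/113 + 8245 = 931909/113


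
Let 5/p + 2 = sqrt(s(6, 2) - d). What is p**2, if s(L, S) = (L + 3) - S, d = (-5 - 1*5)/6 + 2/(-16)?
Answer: 3600/(24 - sqrt(1266))**2 ≈ 26.842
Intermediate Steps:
d = -43/24 (d = (-5 - 5)*(1/6) + 2*(-1/16) = -10*1/6 - 1/8 = -5/3 - 1/8 = -43/24 ≈ -1.7917)
s(L, S) = 3 + L - S (s(L, S) = (3 + L) - S = 3 + L - S)
p = 5/(-2 + sqrt(1266)/12) (p = 5/(-2 + sqrt((3 + 6 - 1*2) - 1*(-43/24))) = 5/(-2 + sqrt((3 + 6 - 2) + 43/24)) = 5/(-2 + sqrt(7 + 43/24)) = 5/(-2 + sqrt(211/24)) = 5/(-2 + sqrt(1266)/12) ≈ 5.1809)
p**2 = (48/23 + 2*sqrt(1266)/23)**2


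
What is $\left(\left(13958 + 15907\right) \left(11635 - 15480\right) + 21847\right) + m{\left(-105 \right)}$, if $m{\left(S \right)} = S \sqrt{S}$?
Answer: $-114809078 - 105 i \sqrt{105} \approx -1.1481 \cdot 10^{8} - 1075.9 i$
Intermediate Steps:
$m{\left(S \right)} = S^{\frac{3}{2}}$
$\left(\left(13958 + 15907\right) \left(11635 - 15480\right) + 21847\right) + m{\left(-105 \right)} = \left(\left(13958 + 15907\right) \left(11635 - 15480\right) + 21847\right) + \left(-105\right)^{\frac{3}{2}} = \left(29865 \left(-3845\right) + 21847\right) - 105 i \sqrt{105} = \left(-114830925 + 21847\right) - 105 i \sqrt{105} = -114809078 - 105 i \sqrt{105}$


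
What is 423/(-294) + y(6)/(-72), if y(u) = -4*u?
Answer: -325/294 ≈ -1.1054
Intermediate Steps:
423/(-294) + y(6)/(-72) = 423/(-294) - 4*6/(-72) = 423*(-1/294) - 24*(-1/72) = -141/98 + 1/3 = -325/294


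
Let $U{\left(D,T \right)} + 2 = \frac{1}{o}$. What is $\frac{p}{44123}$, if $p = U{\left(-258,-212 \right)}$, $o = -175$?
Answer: $- \frac{351}{7721525} \approx -4.5457 \cdot 10^{-5}$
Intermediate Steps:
$U{\left(D,T \right)} = - \frac{351}{175}$ ($U{\left(D,T \right)} = -2 + \frac{1}{-175} = -2 - \frac{1}{175} = - \frac{351}{175}$)
$p = - \frac{351}{175} \approx -2.0057$
$\frac{p}{44123} = - \frac{351}{175 \cdot 44123} = \left(- \frac{351}{175}\right) \frac{1}{44123} = - \frac{351}{7721525}$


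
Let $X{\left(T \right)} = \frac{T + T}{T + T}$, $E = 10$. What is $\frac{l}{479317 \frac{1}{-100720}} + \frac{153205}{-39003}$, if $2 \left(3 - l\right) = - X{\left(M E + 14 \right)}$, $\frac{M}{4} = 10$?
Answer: $- \frac{87183098545}{18694800951} \approx -4.6635$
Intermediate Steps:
$M = 40$ ($M = 4 \cdot 10 = 40$)
$X{\left(T \right)} = 1$ ($X{\left(T \right)} = \frac{2 T}{2 T} = 2 T \frac{1}{2 T} = 1$)
$l = \frac{7}{2}$ ($l = 3 - \frac{\left(-1\right) 1}{2} = 3 - - \frac{1}{2} = 3 + \frac{1}{2} = \frac{7}{2} \approx 3.5$)
$\frac{l}{479317 \frac{1}{-100720}} + \frac{153205}{-39003} = \frac{7}{2 \frac{479317}{-100720}} + \frac{153205}{-39003} = \frac{7}{2 \cdot 479317 \left(- \frac{1}{100720}\right)} + 153205 \left(- \frac{1}{39003}\right) = \frac{7}{2 \left(- \frac{479317}{100720}\right)} - \frac{153205}{39003} = \frac{7}{2} \left(- \frac{100720}{479317}\right) - \frac{153205}{39003} = - \frac{352520}{479317} - \frac{153205}{39003} = - \frac{87183098545}{18694800951}$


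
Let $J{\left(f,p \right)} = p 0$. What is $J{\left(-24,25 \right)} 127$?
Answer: $0$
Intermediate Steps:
$J{\left(f,p \right)} = 0$
$J{\left(-24,25 \right)} 127 = 0 \cdot 127 = 0$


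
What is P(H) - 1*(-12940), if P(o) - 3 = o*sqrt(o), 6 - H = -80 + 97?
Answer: 12943 - 11*I*sqrt(11) ≈ 12943.0 - 36.483*I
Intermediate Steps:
H = -11 (H = 6 - (-80 + 97) = 6 - 1*17 = 6 - 17 = -11)
P(o) = 3 + o**(3/2) (P(o) = 3 + o*sqrt(o) = 3 + o**(3/2))
P(H) - 1*(-12940) = (3 + (-11)**(3/2)) - 1*(-12940) = (3 - 11*I*sqrt(11)) + 12940 = 12943 - 11*I*sqrt(11)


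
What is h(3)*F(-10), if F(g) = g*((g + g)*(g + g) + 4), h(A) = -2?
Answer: 8080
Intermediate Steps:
F(g) = g*(4 + 4*g**2) (F(g) = g*((2*g)*(2*g) + 4) = g*(4*g**2 + 4) = g*(4 + 4*g**2))
h(3)*F(-10) = -8*(-10)*(1 + (-10)**2) = -8*(-10)*(1 + 100) = -8*(-10)*101 = -2*(-4040) = 8080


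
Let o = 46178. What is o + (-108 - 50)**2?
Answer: 71142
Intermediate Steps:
o + (-108 - 50)**2 = 46178 + (-108 - 50)**2 = 46178 + (-158)**2 = 46178 + 24964 = 71142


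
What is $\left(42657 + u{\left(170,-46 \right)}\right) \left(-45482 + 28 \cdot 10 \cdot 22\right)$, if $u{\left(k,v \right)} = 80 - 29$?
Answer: $-1679363976$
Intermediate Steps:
$u{\left(k,v \right)} = 51$
$\left(42657 + u{\left(170,-46 \right)}\right) \left(-45482 + 28 \cdot 10 \cdot 22\right) = \left(42657 + 51\right) \left(-45482 + 28 \cdot 10 \cdot 22\right) = 42708 \left(-45482 + 280 \cdot 22\right) = 42708 \left(-45482 + 6160\right) = 42708 \left(-39322\right) = -1679363976$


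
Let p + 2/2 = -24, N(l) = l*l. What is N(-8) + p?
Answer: 39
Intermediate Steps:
N(l) = l²
p = -25 (p = -1 - 24 = -25)
N(-8) + p = (-8)² - 25 = 64 - 25 = 39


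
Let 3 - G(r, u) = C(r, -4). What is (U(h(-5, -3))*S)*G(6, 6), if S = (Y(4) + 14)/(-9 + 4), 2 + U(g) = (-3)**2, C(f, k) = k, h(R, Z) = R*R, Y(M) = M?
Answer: -882/5 ≈ -176.40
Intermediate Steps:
h(R, Z) = R**2
G(r, u) = 7 (G(r, u) = 3 - 1*(-4) = 3 + 4 = 7)
U(g) = 7 (U(g) = -2 + (-3)**2 = -2 + 9 = 7)
S = -18/5 (S = (4 + 14)/(-9 + 4) = 18/(-5) = 18*(-1/5) = -18/5 ≈ -3.6000)
(U(h(-5, -3))*S)*G(6, 6) = (7*(-18/5))*7 = -126/5*7 = -882/5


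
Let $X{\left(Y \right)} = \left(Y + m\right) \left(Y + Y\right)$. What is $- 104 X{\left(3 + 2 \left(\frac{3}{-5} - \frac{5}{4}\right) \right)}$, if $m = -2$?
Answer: $- \frac{9828}{25} \approx -393.12$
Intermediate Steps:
$X{\left(Y \right)} = 2 Y \left(-2 + Y\right)$ ($X{\left(Y \right)} = \left(Y - 2\right) \left(Y + Y\right) = \left(-2 + Y\right) 2 Y = 2 Y \left(-2 + Y\right)$)
$- 104 X{\left(3 + 2 \left(\frac{3}{-5} - \frac{5}{4}\right) \right)} = - 104 \cdot 2 \left(3 + 2 \left(\frac{3}{-5} - \frac{5}{4}\right)\right) \left(-2 + \left(3 + 2 \left(\frac{3}{-5} - \frac{5}{4}\right)\right)\right) = - 104 \cdot 2 \left(3 + 2 \left(3 \left(- \frac{1}{5}\right) - \frac{5}{4}\right)\right) \left(-2 + \left(3 + 2 \left(3 \left(- \frac{1}{5}\right) - \frac{5}{4}\right)\right)\right) = - 104 \cdot 2 \left(3 + 2 \left(- \frac{3}{5} - \frac{5}{4}\right)\right) \left(-2 + \left(3 + 2 \left(- \frac{3}{5} - \frac{5}{4}\right)\right)\right) = - 104 \cdot 2 \left(3 + 2 \left(- \frac{37}{20}\right)\right) \left(-2 + \left(3 + 2 \left(- \frac{37}{20}\right)\right)\right) = - 104 \cdot 2 \left(3 - \frac{37}{10}\right) \left(-2 + \left(3 - \frac{37}{10}\right)\right) = - 104 \cdot 2 \left(- \frac{7}{10}\right) \left(-2 - \frac{7}{10}\right) = - 104 \cdot 2 \left(- \frac{7}{10}\right) \left(- \frac{27}{10}\right) = \left(-104\right) \frac{189}{50} = - \frac{9828}{25}$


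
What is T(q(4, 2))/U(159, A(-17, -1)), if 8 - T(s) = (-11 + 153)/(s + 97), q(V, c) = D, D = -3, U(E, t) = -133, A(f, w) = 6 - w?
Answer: -305/6251 ≈ -0.048792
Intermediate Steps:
q(V, c) = -3
T(s) = 8 - 142/(97 + s) (T(s) = 8 - (-11 + 153)/(s + 97) = 8 - 142/(97 + s))
T(q(4, 2))/U(159, A(-17, -1)) = (2*(317 + 4*(-3))/(97 - 3))/(-133) = (2*(317 - 12)/94)*(-1/133) = (2*(1/94)*305)*(-1/133) = (305/47)*(-1/133) = -305/6251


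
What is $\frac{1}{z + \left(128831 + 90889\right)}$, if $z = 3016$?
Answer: $\frac{1}{222736} \approx 4.4896 \cdot 10^{-6}$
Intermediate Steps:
$\frac{1}{z + \left(128831 + 90889\right)} = \frac{1}{3016 + \left(128831 + 90889\right)} = \frac{1}{3016 + 219720} = \frac{1}{222736}$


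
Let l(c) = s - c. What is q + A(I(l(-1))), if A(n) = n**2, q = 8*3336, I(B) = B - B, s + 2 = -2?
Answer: 26688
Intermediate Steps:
s = -4 (s = -2 - 2 = -4)
l(c) = -4 - c
I(B) = 0
q = 26688
q + A(I(l(-1))) = 26688 + 0**2 = 26688 + 0 = 26688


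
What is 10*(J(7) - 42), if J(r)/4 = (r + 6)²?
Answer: 6340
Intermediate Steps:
J(r) = 4*(6 + r)² (J(r) = 4*(r + 6)² = 4*(6 + r)²)
10*(J(7) - 42) = 10*(4*(6 + 7)² - 42) = 10*(4*13² - 42) = 10*(4*169 - 42) = 10*(676 - 42) = 10*634 = 6340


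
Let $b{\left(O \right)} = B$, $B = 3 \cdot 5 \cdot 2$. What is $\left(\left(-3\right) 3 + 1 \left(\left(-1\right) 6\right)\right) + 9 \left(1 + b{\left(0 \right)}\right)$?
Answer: $264$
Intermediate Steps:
$B = 30$ ($B = 15 \cdot 2 = 30$)
$b{\left(O \right)} = 30$
$\left(\left(-3\right) 3 + 1 \left(\left(-1\right) 6\right)\right) + 9 \left(1 + b{\left(0 \right)}\right) = \left(\left(-3\right) 3 + 1 \left(\left(-1\right) 6\right)\right) + 9 \left(1 + 30\right) = \left(-9 + 1 \left(-6\right)\right) + 9 \cdot 31 = \left(-9 - 6\right) + 279 = -15 + 279 = 264$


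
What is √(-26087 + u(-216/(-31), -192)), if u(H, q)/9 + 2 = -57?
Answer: I*√26618 ≈ 163.15*I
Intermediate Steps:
u(H, q) = -531 (u(H, q) = -18 + 9*(-57) = -18 - 513 = -531)
√(-26087 + u(-216/(-31), -192)) = √(-26087 - 531) = √(-26618) = I*√26618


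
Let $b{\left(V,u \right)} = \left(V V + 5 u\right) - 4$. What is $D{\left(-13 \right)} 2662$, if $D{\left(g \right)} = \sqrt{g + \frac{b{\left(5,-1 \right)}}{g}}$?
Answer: $\frac{2662 i \sqrt{2405}}{13} \approx 10042.0 i$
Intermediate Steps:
$b{\left(V,u \right)} = -4 + V^{2} + 5 u$ ($b{\left(V,u \right)} = \left(V^{2} + 5 u\right) - 4 = -4 + V^{2} + 5 u$)
$D{\left(g \right)} = \sqrt{g + \frac{16}{g}}$ ($D{\left(g \right)} = \sqrt{g + \frac{-4 + 5^{2} + 5 \left(-1\right)}{g}} = \sqrt{g + \frac{-4 + 25 - 5}{g}} = \sqrt{g + \frac{16}{g}}$)
$D{\left(-13 \right)} 2662 = \sqrt{-13 + \frac{16}{-13}} \cdot 2662 = \sqrt{-13 + 16 \left(- \frac{1}{13}\right)} 2662 = \sqrt{-13 - \frac{16}{13}} \cdot 2662 = \sqrt{- \frac{185}{13}} \cdot 2662 = \frac{i \sqrt{2405}}{13} \cdot 2662 = \frac{2662 i \sqrt{2405}}{13}$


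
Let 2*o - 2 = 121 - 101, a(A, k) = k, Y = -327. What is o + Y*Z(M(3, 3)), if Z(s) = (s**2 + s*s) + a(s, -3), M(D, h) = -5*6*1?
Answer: -587608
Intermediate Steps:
M(D, h) = -30 (M(D, h) = -30*1 = -30)
Z(s) = -3 + 2*s**2 (Z(s) = (s**2 + s*s) - 3 = (s**2 + s**2) - 3 = 2*s**2 - 3 = -3 + 2*s**2)
o = 11 (o = 1 + (121 - 101)/2 = 1 + (1/2)*20 = 1 + 10 = 11)
o + Y*Z(M(3, 3)) = 11 - 327*(-3 + 2*(-30)**2) = 11 - 327*(-3 + 2*900) = 11 - 327*(-3 + 1800) = 11 - 327*1797 = 11 - 587619 = -587608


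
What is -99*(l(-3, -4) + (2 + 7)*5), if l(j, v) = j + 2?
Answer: -4356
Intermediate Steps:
l(j, v) = 2 + j
-99*(l(-3, -4) + (2 + 7)*5) = -99*((2 - 3) + (2 + 7)*5) = -99*(-1 + 9*5) = -99*(-1 + 45) = -99*44 = -4356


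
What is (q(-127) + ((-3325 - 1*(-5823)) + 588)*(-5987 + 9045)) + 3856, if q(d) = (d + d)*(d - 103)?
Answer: 9499264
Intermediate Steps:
q(d) = 2*d*(-103 + d) (q(d) = (2*d)*(-103 + d) = 2*d*(-103 + d))
(q(-127) + ((-3325 - 1*(-5823)) + 588)*(-5987 + 9045)) + 3856 = (2*(-127)*(-103 - 127) + ((-3325 - 1*(-5823)) + 588)*(-5987 + 9045)) + 3856 = (2*(-127)*(-230) + ((-3325 + 5823) + 588)*3058) + 3856 = (58420 + (2498 + 588)*3058) + 3856 = (58420 + 3086*3058) + 3856 = (58420 + 9436988) + 3856 = 9495408 + 3856 = 9499264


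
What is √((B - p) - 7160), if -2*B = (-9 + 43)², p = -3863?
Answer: 5*I*√155 ≈ 62.25*I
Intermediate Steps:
B = -578 (B = -(-9 + 43)²/2 = -½*34² = -½*1156 = -578)
√((B - p) - 7160) = √((-578 - 1*(-3863)) - 7160) = √((-578 + 3863) - 7160) = √(3285 - 7160) = √(-3875) = 5*I*√155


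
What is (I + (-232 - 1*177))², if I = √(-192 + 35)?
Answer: (409 - I*√157)² ≈ 1.6712e+5 - 10250.0*I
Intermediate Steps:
I = I*√157 (I = √(-157) = I*√157 ≈ 12.53*I)
(I + (-232 - 1*177))² = (I*√157 + (-232 - 1*177))² = (I*√157 + (-232 - 177))² = (I*√157 - 409)² = (-409 + I*√157)²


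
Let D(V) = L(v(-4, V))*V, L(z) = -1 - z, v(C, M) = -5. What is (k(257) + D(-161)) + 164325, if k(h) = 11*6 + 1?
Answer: 163748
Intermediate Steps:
k(h) = 67 (k(h) = 66 + 1 = 67)
D(V) = 4*V (D(V) = (-1 - 1*(-5))*V = (-1 + 5)*V = 4*V)
(k(257) + D(-161)) + 164325 = (67 + 4*(-161)) + 164325 = (67 - 644) + 164325 = -577 + 164325 = 163748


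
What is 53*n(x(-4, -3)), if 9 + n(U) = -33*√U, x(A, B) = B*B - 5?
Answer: -3975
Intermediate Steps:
x(A, B) = -5 + B² (x(A, B) = B² - 5 = -5 + B²)
n(U) = -9 - 33*√U
53*n(x(-4, -3)) = 53*(-9 - 33*√(-5 + (-3)²)) = 53*(-9 - 33*√(-5 + 9)) = 53*(-9 - 33*√4) = 53*(-9 - 33*2) = 53*(-9 - 66) = 53*(-75) = -3975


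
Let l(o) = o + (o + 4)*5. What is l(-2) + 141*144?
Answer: 20312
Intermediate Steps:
l(o) = 20 + 6*o (l(o) = o + (4 + o)*5 = o + (20 + 5*o) = 20 + 6*o)
l(-2) + 141*144 = (20 + 6*(-2)) + 141*144 = (20 - 12) + 20304 = 8 + 20304 = 20312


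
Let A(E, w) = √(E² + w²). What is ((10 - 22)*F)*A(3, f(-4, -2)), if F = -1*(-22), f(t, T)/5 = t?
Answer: -264*√409 ≈ -5339.1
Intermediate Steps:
f(t, T) = 5*t
F = 22
((10 - 22)*F)*A(3, f(-4, -2)) = ((10 - 22)*22)*√(3² + (5*(-4))²) = (-12*22)*√(9 + (-20)²) = -264*√(9 + 400) = -264*√409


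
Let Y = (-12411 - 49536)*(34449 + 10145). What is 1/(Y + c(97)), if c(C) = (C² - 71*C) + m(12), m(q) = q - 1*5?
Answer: -1/2762461989 ≈ -3.6200e-10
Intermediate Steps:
m(q) = -5 + q (m(q) = q - 5 = -5 + q)
c(C) = 7 + C² - 71*C (c(C) = (C² - 71*C) + (-5 + 12) = (C² - 71*C) + 7 = 7 + C² - 71*C)
Y = -2762464518 (Y = -61947*44594 = -2762464518)
1/(Y + c(97)) = 1/(-2762464518 + (7 + 97² - 71*97)) = 1/(-2762464518 + (7 + 9409 - 6887)) = 1/(-2762464518 + 2529) = 1/(-2762461989) = -1/2762461989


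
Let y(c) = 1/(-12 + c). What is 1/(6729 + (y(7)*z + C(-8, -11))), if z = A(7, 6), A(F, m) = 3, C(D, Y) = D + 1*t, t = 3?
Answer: 5/33617 ≈ 0.00014873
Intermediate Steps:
C(D, Y) = 3 + D (C(D, Y) = D + 1*3 = D + 3 = 3 + D)
z = 3
1/(6729 + (y(7)*z + C(-8, -11))) = 1/(6729 + (3/(-12 + 7) + (3 - 8))) = 1/(6729 + (3/(-5) - 5)) = 1/(6729 + (-⅕*3 - 5)) = 1/(6729 + (-⅗ - 5)) = 1/(6729 - 28/5) = 1/(33617/5) = 5/33617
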